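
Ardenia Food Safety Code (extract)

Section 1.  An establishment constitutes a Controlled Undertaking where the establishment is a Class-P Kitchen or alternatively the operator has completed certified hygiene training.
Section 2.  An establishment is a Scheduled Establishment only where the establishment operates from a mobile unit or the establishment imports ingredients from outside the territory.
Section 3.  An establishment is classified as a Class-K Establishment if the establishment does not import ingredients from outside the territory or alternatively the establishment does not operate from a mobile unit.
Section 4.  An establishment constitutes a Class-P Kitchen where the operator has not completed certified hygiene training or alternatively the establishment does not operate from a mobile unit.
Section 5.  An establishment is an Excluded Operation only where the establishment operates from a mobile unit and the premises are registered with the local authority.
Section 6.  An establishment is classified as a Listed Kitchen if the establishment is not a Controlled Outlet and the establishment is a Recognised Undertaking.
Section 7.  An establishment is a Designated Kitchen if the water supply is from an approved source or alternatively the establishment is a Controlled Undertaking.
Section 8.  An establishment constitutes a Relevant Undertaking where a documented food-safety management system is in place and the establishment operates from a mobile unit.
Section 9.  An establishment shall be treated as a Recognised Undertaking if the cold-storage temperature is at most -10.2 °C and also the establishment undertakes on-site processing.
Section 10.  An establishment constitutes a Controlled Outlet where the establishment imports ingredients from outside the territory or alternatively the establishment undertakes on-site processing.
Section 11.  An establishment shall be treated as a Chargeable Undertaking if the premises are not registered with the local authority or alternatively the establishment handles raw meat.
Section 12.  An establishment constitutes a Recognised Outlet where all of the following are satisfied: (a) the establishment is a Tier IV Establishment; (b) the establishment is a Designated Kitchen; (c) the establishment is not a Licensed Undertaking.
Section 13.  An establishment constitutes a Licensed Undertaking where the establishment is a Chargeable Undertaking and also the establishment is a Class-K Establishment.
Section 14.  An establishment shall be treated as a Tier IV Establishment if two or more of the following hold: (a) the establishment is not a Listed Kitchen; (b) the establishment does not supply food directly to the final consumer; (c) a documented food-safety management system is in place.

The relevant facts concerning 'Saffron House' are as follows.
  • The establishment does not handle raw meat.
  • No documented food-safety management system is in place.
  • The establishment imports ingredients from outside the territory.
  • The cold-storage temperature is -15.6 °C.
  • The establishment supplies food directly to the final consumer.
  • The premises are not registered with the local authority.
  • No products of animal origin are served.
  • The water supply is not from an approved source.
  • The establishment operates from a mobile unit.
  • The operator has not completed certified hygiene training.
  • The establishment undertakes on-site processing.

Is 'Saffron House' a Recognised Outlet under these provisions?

Under section 10: the establishment imports ingredients from outside the territory? yes; or the establishment undertakes on-site processing? yes. So the establishment is a Controlled Outlet.
Under section 9: cold-storage temperature: -15.6 °C ≤ -10.2 °C? yes; and the establishment undertakes on-site processing? yes. So the establishment is a Recognised Undertaking.
Under section 6: not a Controlled Outlet (section 10)? no; and Recognised Undertaking (section 9)? yes. So the establishment is not a Listed Kitchen.
Under section 14: not a Listed Kitchen (section 6)? yes; the establishment does not supply food directly to the final consumer? no; a documented food-safety management system is in place? no — 1 of 3 hold (need ≥2) → not satisfied.
Under section 4: the operator has not completed certified hygiene training? yes; or the establishment does not operate from a mobile unit? no. So the establishment is a Class-P Kitchen.
Under section 1: Class-P Kitchen (section 4)? yes; or the operator has completed certified hygiene training? no. So the establishment is a Controlled Undertaking.
Under section 7: the water supply is from an approved source? no; or Controlled Undertaking (section 1)? yes. So the establishment is a Designated Kitchen.
Under section 11: the premises are not registered with the local authority? yes; or the establishment handles raw meat? no. So the establishment is a Chargeable Undertaking.
Under section 3: the establishment does not import ingredients from outside the territory? no; or the establishment does not operate from a mobile unit? no. So the establishment is not a Class-K Establishment.
Under section 13: Chargeable Undertaking (section 11)? yes; and Class-K Establishment (section 3)? no. So the establishment is not a Licensed Undertaking.
Under section 12: Tier IV Establishment (section 14)? no; and Designated Kitchen (section 7)? yes; and not a Licensed Undertaking (section 13)? yes. So the establishment is not a Recognised Outlet.

No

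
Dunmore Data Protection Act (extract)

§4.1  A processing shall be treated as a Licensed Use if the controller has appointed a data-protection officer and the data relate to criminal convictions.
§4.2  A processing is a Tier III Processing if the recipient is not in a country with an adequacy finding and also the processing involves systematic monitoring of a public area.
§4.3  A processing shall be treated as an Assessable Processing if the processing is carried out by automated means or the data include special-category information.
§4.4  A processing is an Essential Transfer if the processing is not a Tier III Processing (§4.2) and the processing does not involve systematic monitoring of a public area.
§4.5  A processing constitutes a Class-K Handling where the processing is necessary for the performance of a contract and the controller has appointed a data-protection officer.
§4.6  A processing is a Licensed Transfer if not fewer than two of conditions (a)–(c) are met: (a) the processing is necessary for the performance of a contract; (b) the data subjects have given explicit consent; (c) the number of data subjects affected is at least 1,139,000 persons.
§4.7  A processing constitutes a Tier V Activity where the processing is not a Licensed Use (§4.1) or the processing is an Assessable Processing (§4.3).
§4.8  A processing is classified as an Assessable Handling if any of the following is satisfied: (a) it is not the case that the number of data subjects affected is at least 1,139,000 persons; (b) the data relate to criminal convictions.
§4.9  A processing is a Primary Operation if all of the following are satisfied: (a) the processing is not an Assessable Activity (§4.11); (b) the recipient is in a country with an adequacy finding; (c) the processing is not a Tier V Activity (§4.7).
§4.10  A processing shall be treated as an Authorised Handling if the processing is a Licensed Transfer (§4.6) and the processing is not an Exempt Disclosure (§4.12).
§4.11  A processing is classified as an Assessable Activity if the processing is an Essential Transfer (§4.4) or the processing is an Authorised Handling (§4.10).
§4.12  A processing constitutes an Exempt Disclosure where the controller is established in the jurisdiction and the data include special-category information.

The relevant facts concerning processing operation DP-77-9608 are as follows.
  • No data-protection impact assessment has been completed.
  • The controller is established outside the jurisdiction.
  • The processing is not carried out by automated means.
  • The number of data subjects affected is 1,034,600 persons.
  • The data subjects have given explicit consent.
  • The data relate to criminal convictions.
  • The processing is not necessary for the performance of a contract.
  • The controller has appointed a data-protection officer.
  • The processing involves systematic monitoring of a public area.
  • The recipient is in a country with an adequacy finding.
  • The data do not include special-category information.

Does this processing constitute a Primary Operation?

§4.2 — Tier III Processing: [the recipient is not in a country with an adequacy finding? no] AND [the processing involves systematic monitoring of a public area? yes] → not satisfied.
§4.4 — Essential Transfer: [not a Tier III Processing (§4.2)? yes] AND [the processing does not involve systematic monitoring of a public area? no] → not satisfied.
§4.6 — Licensed Transfer: the processing is necessary for the performance of a contract? no; the data subjects have given explicit consent? yes; number of data subjects affected: 1,034,600 persons ≥ 1,139,000 persons? no — 1 of 3 hold (need ≥2) → not satisfied.
§4.12 — Exempt Disclosure: [the controller is established in the jurisdiction? no] AND [the data include special-category information? no] → not satisfied.
§4.10 — Authorised Handling: [Licensed Transfer (§4.6)? no] AND [not an Exempt Disclosure (§4.12)? yes] → not satisfied.
§4.11 — Assessable Activity: [Essential Transfer (§4.4)? no] OR [Authorised Handling (§4.10)? no] → not satisfied.
§4.1 — Licensed Use: [the controller has appointed a data-protection officer? yes] AND [the data relate to criminal convictions? yes] → satisfied.
§4.3 — Assessable Processing: [the processing is carried out by automated means? no] OR [the data include special-category information? no] → not satisfied.
§4.7 — Tier V Activity: [not a Licensed Use (§4.1)? no] OR [Assessable Processing (§4.3)? no] → not satisfied.
§4.9 — Primary Operation: [not an Assessable Activity (§4.11)? yes] AND [the recipient is in a country with an adequacy finding? yes] AND [not a Tier V Activity (§4.7)? yes] → satisfied.

Yes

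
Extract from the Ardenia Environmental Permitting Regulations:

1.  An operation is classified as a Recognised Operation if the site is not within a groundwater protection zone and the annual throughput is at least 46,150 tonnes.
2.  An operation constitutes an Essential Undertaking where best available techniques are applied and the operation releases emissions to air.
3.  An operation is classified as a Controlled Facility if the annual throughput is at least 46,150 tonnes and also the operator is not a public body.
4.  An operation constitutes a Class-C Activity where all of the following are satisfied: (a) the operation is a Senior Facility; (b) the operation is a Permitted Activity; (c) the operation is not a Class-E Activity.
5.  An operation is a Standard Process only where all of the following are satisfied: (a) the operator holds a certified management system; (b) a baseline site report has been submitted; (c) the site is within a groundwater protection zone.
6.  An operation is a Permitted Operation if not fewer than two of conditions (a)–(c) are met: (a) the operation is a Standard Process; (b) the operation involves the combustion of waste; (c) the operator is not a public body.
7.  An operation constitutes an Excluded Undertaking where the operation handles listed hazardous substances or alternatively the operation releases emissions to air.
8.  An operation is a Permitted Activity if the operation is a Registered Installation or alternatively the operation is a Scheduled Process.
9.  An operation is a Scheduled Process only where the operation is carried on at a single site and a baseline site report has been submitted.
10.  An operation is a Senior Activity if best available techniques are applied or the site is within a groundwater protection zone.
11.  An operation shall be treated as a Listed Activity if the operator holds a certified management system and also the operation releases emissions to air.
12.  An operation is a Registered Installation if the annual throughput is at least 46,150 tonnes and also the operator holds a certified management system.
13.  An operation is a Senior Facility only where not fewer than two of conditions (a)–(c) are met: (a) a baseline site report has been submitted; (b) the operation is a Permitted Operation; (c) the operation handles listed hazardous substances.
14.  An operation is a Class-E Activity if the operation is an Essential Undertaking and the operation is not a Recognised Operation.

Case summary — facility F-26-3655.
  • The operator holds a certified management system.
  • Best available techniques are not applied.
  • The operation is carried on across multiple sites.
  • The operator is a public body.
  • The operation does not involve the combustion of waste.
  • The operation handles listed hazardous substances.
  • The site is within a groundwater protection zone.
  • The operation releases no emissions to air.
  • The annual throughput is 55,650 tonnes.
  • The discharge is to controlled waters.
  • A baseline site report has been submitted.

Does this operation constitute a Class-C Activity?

paragraph 5 — Standard Process: [the operator holds a certified management system? yes] AND [a baseline site report has been submitted? yes] AND [the site is within a groundwater protection zone? yes] → satisfied.
paragraph 6 — Permitted Operation: Standard Process (paragraph 5)? yes; the operation involves the combustion of waste? no; the operator is not a public body? no — 1 of 3 hold (need ≥2) → not satisfied.
paragraph 13 — Senior Facility: a baseline site report has been submitted? yes; Permitted Operation (paragraph 6)? no; the operation handles listed hazardous substances? yes — 2 of 3 hold (need ≥2) → satisfied.
paragraph 12 — Registered Installation: [annual throughput: 55,650 tonnes ≥ 46,150 tonnes? yes] AND [the operator holds a certified management system? yes] → satisfied.
paragraph 9 — Scheduled Process: [the operation is carried on at a single site? no] AND [a baseline site report has been submitted? yes] → not satisfied.
paragraph 8 — Permitted Activity: [Registered Installation (paragraph 12)? yes] OR [Scheduled Process (paragraph 9)? no] → satisfied.
paragraph 2 — Essential Undertaking: [best available techniques are applied? no] AND [the operation releases emissions to air? no] → not satisfied.
paragraph 1 — Recognised Operation: [the site is not within a groundwater protection zone? no] AND [annual throughput: 55,650 tonnes ≥ 46,150 tonnes? yes] → not satisfied.
paragraph 14 — Class-E Activity: [Essential Undertaking (paragraph 2)? no] AND [not a Recognised Operation (paragraph 1)? yes] → not satisfied.
paragraph 4 — Class-C Activity: [Senior Facility (paragraph 13)? yes] AND [Permitted Activity (paragraph 8)? yes] AND [not a Class-E Activity (paragraph 14)? yes] → satisfied.

Yes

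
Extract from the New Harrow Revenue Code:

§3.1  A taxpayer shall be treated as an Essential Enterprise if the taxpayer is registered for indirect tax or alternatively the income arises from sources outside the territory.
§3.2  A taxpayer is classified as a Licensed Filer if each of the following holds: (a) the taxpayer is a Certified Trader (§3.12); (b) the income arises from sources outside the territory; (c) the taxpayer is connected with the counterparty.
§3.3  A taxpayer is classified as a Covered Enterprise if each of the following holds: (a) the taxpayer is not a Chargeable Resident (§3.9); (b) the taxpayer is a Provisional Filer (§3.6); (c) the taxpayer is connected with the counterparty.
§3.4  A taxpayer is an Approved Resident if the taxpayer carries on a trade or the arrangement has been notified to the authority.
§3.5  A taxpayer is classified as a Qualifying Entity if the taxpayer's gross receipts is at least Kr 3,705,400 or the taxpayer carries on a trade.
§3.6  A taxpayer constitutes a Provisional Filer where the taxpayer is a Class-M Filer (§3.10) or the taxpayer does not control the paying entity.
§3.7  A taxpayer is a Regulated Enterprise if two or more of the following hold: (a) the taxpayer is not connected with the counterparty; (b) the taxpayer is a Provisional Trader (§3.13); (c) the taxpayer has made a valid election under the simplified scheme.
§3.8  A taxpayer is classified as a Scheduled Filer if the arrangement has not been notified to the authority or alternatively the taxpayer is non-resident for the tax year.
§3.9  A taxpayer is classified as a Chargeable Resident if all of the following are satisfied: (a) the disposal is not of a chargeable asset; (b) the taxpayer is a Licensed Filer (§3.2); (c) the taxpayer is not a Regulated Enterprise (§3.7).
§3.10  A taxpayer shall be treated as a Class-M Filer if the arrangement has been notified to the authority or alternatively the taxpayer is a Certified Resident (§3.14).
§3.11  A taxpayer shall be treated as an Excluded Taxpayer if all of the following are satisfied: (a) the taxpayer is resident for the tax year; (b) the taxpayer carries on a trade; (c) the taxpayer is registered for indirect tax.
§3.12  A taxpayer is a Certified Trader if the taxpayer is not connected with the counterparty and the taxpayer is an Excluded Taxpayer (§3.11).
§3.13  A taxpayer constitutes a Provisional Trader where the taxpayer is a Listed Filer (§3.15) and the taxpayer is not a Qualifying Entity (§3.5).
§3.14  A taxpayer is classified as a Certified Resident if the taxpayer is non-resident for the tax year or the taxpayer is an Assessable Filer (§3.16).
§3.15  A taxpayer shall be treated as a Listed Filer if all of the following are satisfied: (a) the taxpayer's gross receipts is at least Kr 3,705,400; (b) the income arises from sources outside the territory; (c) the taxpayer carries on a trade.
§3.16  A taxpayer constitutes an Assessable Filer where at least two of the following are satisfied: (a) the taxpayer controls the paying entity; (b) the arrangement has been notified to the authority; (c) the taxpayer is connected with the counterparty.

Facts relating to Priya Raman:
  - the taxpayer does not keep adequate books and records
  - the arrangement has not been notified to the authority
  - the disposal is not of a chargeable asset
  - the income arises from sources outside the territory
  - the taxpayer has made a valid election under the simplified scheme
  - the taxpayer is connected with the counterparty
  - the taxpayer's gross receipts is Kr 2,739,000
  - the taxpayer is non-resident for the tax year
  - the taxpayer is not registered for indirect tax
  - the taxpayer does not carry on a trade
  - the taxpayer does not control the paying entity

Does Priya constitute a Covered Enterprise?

Yes

Under §3.11: the taxpayer is resident for the tax year? no; and the taxpayer carries on a trade? no; and the taxpayer is registered for indirect tax? no. So the taxpayer is not an Excluded Taxpayer.
Under §3.12: the taxpayer is not connected with the counterparty? no; and Excluded Taxpayer (§3.11)? no. So the taxpayer is not a Certified Trader.
Under §3.2: Certified Trader (§3.12)? no; and the income arises from sources outside the territory? yes; and the taxpayer is connected with the counterparty? yes. So the taxpayer is not a Licensed Filer.
Under §3.15: taxpayer's gross receipts: Kr 2,739,000 ≥ Kr 3,705,400? no; and the income arises from sources outside the territory? yes; and the taxpayer carries on a trade? no. So the taxpayer is not a Listed Filer.
Under §3.5: taxpayer's gross receipts: Kr 2,739,000 ≥ Kr 3,705,400? no; or the taxpayer carries on a trade? no. So the taxpayer is not a Qualifying Entity.
Under §3.13: Listed Filer (§3.15)? no; and not a Qualifying Entity (§3.5)? yes. So the taxpayer is not a Provisional Trader.
Under §3.7: the taxpayer is not connected with the counterparty? no; Provisional Trader (§3.13)? no; the taxpayer has made a valid election under the simplified scheme? yes — 1 of 3 hold (need ≥2) → not satisfied.
Under §3.9: the disposal is not of a chargeable asset? yes; and Licensed Filer (§3.2)? no; and not a Regulated Enterprise (§3.7)? yes. So the taxpayer is not a Chargeable Resident.
Under §3.16: the taxpayer controls the paying entity? no; the arrangement has been notified to the authority? no; the taxpayer is connected with the counterparty? yes — 1 of 3 hold (need ≥2) → not satisfied.
Under §3.14: the taxpayer is non-resident for the tax year? yes; or Assessable Filer (§3.16)? no. So the taxpayer is a Certified Resident.
Under §3.10: the arrangement has been notified to the authority? no; or Certified Resident (§3.14)? yes. So the taxpayer is a Class-M Filer.
Under §3.6: Class-M Filer (§3.10)? yes; or the taxpayer does not control the paying entity? yes. So the taxpayer is a Provisional Filer.
Under §3.3: not a Chargeable Resident (§3.9)? yes; and Provisional Filer (§3.6)? yes; and the taxpayer is connected with the counterparty? yes. So the taxpayer is a Covered Enterprise.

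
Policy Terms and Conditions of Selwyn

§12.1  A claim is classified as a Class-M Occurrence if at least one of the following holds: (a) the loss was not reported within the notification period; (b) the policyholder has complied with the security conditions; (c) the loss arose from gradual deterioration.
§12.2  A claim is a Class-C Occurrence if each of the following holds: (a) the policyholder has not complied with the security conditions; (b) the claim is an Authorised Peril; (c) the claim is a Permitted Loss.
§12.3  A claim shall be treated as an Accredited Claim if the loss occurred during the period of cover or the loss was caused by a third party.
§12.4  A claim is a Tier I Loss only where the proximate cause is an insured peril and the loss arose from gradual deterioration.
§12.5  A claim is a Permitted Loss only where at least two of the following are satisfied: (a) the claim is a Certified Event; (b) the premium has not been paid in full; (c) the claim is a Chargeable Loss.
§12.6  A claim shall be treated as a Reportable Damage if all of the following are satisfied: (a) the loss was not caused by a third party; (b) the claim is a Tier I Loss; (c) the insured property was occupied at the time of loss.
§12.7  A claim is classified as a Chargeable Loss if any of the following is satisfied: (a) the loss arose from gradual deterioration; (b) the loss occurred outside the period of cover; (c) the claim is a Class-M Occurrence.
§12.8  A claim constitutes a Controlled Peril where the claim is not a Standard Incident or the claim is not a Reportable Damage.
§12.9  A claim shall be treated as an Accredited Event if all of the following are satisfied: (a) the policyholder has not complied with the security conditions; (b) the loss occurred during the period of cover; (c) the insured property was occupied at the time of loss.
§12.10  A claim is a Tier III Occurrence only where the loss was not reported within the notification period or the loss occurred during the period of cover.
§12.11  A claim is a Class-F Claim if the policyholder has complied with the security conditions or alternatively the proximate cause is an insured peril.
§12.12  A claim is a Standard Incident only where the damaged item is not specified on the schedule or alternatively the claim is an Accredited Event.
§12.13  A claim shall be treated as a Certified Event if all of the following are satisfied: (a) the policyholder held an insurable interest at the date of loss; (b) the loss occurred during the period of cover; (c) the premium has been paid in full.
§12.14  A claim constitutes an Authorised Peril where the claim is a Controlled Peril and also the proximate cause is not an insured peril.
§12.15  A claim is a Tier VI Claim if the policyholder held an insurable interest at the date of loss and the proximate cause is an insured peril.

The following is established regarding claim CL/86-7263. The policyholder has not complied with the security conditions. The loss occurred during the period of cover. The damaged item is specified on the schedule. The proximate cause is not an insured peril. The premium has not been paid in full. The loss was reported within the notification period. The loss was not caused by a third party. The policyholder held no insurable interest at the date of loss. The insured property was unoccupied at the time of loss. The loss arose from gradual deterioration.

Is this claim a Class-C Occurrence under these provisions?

Yes

§12.9 — Accredited Event: [the policyholder has not complied with the security conditions? yes] AND [the loss occurred during the period of cover? yes] AND [the insured property was occupied at the time of loss? no] → not satisfied.
§12.12 — Standard Incident: [the damaged item is not specified on the schedule? no] OR [Accredited Event (§12.9)? no] → not satisfied.
§12.4 — Tier I Loss: [the proximate cause is an insured peril? no] AND [the loss arose from gradual deterioration? yes] → not satisfied.
§12.6 — Reportable Damage: [the loss was not caused by a third party? yes] AND [Tier I Loss (§12.4)? no] AND [the insured property was occupied at the time of loss? no] → not satisfied.
§12.8 — Controlled Peril: [not a Standard Incident (§12.12)? yes] OR [not a Reportable Damage (§12.6)? yes] → satisfied.
§12.14 — Authorised Peril: [Controlled Peril (§12.8)? yes] AND [the proximate cause is not an insured peril? yes] → satisfied.
§12.13 — Certified Event: [the policyholder held an insurable interest at the date of loss? no] AND [the loss occurred during the period of cover? yes] AND [the premium has been paid in full? no] → not satisfied.
§12.1 — Class-M Occurrence: [the loss was not reported within the notification period? no] OR [the policyholder has complied with the security conditions? no] OR [the loss arose from gradual deterioration? yes] → satisfied.
§12.7 — Chargeable Loss: [the loss arose from gradual deterioration? yes] OR [the loss occurred outside the period of cover? no] OR [Class-M Occurrence (§12.1)? yes] → satisfied.
§12.5 — Permitted Loss: Certified Event (§12.13)? no; the premium has not been paid in full? yes; Chargeable Loss (§12.7)? yes — 2 of 3 hold (need ≥2) → satisfied.
§12.2 — Class-C Occurrence: [the policyholder has not complied with the security conditions? yes] AND [Authorised Peril (§12.14)? yes] AND [Permitted Loss (§12.5)? yes] → satisfied.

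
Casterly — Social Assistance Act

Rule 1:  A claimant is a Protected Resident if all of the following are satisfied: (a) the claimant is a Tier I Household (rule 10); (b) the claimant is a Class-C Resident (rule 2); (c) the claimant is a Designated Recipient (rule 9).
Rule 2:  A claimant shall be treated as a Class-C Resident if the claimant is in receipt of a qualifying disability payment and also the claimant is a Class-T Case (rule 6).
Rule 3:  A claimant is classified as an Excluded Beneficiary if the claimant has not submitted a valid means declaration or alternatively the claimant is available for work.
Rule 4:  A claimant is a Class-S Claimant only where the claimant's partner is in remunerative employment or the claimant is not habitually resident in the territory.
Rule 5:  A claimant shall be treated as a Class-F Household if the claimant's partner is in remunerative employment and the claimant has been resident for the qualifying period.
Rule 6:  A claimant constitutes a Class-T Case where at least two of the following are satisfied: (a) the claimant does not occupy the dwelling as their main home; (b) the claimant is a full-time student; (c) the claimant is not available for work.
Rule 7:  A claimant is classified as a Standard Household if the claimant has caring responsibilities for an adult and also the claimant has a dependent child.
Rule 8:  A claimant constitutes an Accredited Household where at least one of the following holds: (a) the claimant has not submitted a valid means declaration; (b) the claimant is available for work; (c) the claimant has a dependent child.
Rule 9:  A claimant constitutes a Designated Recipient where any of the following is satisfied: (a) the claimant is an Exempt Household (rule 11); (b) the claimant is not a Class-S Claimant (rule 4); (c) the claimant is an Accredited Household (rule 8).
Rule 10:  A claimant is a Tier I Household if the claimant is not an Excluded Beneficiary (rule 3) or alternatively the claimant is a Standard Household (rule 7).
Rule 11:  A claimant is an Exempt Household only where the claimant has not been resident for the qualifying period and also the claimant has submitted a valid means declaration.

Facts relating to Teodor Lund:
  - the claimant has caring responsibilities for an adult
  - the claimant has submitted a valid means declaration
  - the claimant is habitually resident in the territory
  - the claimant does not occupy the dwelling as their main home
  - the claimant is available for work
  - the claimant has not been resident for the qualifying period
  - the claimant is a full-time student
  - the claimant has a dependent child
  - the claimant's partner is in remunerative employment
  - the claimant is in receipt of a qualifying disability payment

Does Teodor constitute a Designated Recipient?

Under rule 11: the claimant has not been resident for the qualifying period? yes; and the claimant has submitted a valid means declaration? yes. So the claimant is an Exempt Household.
Under rule 4: the claimant's partner is in remunerative employment? yes; or the claimant is not habitually resident in the territory? no. So the claimant is a Class-S Claimant.
Under rule 8: the claimant has not submitted a valid means declaration? no; or the claimant is available for work? yes; or the claimant has a dependent child? yes. So the claimant is an Accredited Household.
Under rule 9: Exempt Household (rule 11)? yes; or not a Class-S Claimant (rule 4)? no; or Accredited Household (rule 8)? yes. So the claimant is a Designated Recipient.

Yes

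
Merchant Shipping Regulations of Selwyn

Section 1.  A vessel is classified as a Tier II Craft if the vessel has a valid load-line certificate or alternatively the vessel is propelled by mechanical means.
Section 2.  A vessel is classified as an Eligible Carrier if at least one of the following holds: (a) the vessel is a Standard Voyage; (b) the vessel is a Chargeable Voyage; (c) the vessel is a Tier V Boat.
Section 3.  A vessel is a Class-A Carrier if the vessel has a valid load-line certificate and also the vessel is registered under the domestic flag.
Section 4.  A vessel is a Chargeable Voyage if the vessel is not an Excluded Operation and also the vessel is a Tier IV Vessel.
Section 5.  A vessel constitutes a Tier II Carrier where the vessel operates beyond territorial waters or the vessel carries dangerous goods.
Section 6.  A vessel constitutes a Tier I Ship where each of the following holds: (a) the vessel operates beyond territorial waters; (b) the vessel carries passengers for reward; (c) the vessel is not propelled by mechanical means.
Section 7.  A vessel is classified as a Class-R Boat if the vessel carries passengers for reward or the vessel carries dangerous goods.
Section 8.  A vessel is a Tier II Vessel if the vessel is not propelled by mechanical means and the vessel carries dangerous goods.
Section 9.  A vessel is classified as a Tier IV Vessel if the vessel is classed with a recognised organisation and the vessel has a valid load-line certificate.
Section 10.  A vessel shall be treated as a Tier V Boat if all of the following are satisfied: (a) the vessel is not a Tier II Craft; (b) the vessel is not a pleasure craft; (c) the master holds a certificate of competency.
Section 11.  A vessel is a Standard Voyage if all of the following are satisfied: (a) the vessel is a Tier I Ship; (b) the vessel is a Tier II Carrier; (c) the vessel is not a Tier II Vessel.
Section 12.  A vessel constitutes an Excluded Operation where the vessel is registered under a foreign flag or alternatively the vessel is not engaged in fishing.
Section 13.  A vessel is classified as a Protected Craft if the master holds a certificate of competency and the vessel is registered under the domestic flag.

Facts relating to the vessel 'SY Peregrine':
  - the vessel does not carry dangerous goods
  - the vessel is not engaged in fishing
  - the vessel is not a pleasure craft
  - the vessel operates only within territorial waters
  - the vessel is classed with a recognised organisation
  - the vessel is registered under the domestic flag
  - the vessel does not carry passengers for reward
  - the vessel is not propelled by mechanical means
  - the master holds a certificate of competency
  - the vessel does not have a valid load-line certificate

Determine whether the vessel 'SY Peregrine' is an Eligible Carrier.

section 6 — Tier I Ship: [the vessel operates beyond territorial waters? no] AND [the vessel carries passengers for reward? no] AND [the vessel is not propelled by mechanical means? yes] → not satisfied.
section 5 — Tier II Carrier: [the vessel operates beyond territorial waters? no] OR [the vessel carries dangerous goods? no] → not satisfied.
section 8 — Tier II Vessel: [the vessel is not propelled by mechanical means? yes] AND [the vessel carries dangerous goods? no] → not satisfied.
section 11 — Standard Voyage: [Tier I Ship (section 6)? no] AND [Tier II Carrier (section 5)? no] AND [not a Tier II Vessel (section 8)? yes] → not satisfied.
section 12 — Excluded Operation: [the vessel is registered under a foreign flag? no] OR [the vessel is not engaged in fishing? yes] → satisfied.
section 9 — Tier IV Vessel: [the vessel is classed with a recognised organisation? yes] AND [the vessel has a valid load-line certificate? no] → not satisfied.
section 4 — Chargeable Voyage: [not an Excluded Operation (section 12)? no] AND [Tier IV Vessel (section 9)? no] → not satisfied.
section 1 — Tier II Craft: [the vessel has a valid load-line certificate? no] OR [the vessel is propelled by mechanical means? no] → not satisfied.
section 10 — Tier V Boat: [not a Tier II Craft (section 1)? yes] AND [the vessel is not a pleasure craft? yes] AND [the master holds a certificate of competency? yes] → satisfied.
section 2 — Eligible Carrier: [Standard Voyage (section 11)? no] OR [Chargeable Voyage (section 4)? no] OR [Tier V Boat (section 10)? yes] → satisfied.

Yes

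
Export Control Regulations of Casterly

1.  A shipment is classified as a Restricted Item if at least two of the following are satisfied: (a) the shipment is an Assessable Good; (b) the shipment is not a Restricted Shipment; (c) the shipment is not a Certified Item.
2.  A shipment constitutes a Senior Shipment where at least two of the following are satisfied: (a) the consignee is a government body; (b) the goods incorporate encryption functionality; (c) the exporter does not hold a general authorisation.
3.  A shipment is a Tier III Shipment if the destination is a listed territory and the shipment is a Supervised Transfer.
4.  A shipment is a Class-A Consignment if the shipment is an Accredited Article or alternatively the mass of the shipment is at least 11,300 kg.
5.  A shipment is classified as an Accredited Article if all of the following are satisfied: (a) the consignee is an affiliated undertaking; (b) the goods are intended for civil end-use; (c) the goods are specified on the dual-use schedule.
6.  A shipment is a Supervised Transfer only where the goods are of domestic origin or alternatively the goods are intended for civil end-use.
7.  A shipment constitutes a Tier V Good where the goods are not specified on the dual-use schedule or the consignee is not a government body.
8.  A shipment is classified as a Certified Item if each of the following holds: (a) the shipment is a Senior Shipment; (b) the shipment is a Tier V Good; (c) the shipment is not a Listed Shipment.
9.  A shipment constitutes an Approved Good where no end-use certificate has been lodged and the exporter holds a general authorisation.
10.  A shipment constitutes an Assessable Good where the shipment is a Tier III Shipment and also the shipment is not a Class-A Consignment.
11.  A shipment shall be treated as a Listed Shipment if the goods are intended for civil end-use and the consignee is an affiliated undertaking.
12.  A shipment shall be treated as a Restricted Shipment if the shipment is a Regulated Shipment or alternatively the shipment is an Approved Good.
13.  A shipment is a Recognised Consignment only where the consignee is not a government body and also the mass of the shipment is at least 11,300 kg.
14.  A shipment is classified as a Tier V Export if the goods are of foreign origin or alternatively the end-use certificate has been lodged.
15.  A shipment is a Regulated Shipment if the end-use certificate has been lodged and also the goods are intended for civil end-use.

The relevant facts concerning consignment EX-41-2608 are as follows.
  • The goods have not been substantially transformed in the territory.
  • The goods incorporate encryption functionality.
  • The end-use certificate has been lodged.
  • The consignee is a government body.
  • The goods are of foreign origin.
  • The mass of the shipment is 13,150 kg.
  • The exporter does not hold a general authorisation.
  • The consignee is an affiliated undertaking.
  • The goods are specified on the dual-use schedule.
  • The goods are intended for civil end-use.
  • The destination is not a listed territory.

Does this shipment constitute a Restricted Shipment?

paragraph 15 — Regulated Shipment: [the end-use certificate has been lodged? yes] AND [the goods are intended for civil end-use? yes] → satisfied.
paragraph 9 — Approved Good: [no end-use certificate has been lodged? no] AND [the exporter holds a general authorisation? no] → not satisfied.
paragraph 12 — Restricted Shipment: [Regulated Shipment (paragraph 15)? yes] OR [Approved Good (paragraph 9)? no] → satisfied.

Yes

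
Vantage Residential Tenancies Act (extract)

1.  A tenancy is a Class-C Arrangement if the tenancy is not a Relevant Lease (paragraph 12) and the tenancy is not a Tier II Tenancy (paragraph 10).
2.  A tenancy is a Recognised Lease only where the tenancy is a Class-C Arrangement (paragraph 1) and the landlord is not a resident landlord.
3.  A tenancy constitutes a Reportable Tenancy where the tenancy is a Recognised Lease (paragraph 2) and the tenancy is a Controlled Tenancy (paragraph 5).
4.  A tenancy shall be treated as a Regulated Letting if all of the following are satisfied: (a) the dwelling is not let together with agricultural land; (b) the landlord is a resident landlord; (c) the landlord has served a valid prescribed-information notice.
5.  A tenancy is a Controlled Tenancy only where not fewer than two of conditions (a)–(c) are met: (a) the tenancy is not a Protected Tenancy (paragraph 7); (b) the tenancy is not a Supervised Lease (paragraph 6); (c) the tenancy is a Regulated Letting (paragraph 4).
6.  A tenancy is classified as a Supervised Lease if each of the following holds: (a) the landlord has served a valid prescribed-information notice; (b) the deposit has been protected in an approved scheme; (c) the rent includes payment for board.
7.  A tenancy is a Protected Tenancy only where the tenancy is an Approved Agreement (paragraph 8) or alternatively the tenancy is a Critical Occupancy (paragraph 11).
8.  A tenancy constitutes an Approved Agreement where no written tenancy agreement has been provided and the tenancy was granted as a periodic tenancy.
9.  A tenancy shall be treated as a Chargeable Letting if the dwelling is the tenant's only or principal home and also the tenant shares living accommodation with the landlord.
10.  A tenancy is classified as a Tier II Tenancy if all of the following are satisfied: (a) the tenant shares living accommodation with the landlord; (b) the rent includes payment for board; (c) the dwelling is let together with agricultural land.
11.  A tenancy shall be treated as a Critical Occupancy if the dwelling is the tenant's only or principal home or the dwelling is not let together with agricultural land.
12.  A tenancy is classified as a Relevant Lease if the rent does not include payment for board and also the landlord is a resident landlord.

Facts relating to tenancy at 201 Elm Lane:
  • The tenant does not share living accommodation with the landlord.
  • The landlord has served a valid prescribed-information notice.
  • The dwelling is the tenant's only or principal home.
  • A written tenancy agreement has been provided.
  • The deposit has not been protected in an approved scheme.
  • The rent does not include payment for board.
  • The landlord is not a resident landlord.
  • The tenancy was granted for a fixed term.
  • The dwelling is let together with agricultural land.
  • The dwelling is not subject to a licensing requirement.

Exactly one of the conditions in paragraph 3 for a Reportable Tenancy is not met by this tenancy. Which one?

Under paragraph 12: the rent does not include payment for board? yes; and the landlord is a resident landlord? no. So the tenancy is not a Relevant Lease.
Under paragraph 10: the tenant shares living accommodation with the landlord? no; and the rent includes payment for board? no; and the dwelling is let together with agricultural land? yes. So the tenancy is not a Tier II Tenancy.
Under paragraph 1: not a Relevant Lease (paragraph 12)? yes; and not a Tier II Tenancy (paragraph 10)? yes. So the tenancy is a Class-C Arrangement.
Under paragraph 2: Class-C Arrangement (paragraph 1)? yes; and the landlord is not a resident landlord? yes. So the tenancy is a Recognised Lease.
Under paragraph 8: no written tenancy agreement has been provided? no; and the tenancy was granted as a periodic tenancy? no. So the tenancy is not an Approved Agreement.
Under paragraph 11: the dwelling is the tenant's only or principal home? yes; or the dwelling is not let together with agricultural land? no. So the tenancy is a Critical Occupancy.
Under paragraph 7: Approved Agreement (paragraph 8)? no; or Critical Occupancy (paragraph 11)? yes. So the tenancy is a Protected Tenancy.
Under paragraph 6: the landlord has served a valid prescribed-information notice? yes; and the deposit has been protected in an approved scheme? no; and the rent includes payment for board? no. So the tenancy is not a Supervised Lease.
Under paragraph 4: the dwelling is not let together with agricultural land? no; and the landlord is a resident landlord? no; and the landlord has served a valid prescribed-information notice? yes. So the tenancy is not a Regulated Letting.
Under paragraph 5: not a Protected Tenancy (paragraph 7)? no; not a Supervised Lease (paragraph 6)? yes; Regulated Letting (paragraph 4)? no — 1 of 3 hold (need ≥2) → not satisfied.
Under paragraph 3: Recognised Lease (paragraph 2)? yes; and Controlled Tenancy (paragraph 5)? no. So the tenancy is not a Reportable Tenancy.

Controlled Tenancy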